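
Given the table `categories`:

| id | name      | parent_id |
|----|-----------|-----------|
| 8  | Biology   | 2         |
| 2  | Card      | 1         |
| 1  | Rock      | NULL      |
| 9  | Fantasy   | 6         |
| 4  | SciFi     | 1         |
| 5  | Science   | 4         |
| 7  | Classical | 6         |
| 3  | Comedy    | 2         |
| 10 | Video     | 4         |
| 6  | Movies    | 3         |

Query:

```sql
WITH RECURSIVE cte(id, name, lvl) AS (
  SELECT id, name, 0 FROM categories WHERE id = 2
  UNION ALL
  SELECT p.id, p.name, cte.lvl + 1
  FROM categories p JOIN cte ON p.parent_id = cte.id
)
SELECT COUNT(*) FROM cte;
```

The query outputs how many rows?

Base: id=2 (Card) at lvl 0.
Iteration 1: rows with parent_id in {2} -> Comedy (id 3, lvl 1), Biology (id 8, lvl 1).
Iteration 2: rows with parent_id in {3,8} -> Movies (id 6, lvl 2).
Iteration 3: rows with parent_id in {6} -> Classical (id 7, lvl 3), Fantasy (id 9, lvl 3).
Iteration 4: no rows with parent_id in {7,9}; recursion stops.
Total rows emitted: 6.

6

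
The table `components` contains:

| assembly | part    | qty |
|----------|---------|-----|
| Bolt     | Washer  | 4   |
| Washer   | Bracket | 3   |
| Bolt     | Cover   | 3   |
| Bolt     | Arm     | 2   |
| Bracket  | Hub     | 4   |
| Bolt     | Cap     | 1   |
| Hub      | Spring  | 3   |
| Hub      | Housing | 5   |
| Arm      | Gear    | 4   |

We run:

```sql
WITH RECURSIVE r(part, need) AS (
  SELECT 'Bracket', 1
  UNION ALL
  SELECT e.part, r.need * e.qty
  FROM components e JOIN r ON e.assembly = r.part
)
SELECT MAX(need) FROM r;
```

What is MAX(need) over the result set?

20

Base: (Bracket, need=1).
Iteration 1: components of {Bracket} -> Hub = 1*4 = 4.
Iteration 2: components of {Hub} -> Housing = 4*5 = 20, Spring = 4*3 = 12.
Iteration 3: no further components; recursion stops.
need values: 1, 4, 12, 20; the maximum is 20.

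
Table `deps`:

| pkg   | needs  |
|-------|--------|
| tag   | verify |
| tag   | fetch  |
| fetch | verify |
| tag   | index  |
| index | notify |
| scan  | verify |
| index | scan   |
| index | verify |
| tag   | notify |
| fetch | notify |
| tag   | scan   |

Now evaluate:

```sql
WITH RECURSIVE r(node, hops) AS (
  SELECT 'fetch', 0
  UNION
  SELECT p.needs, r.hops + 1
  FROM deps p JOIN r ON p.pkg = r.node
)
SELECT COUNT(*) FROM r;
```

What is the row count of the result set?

Base: (fetch, hops=0).
Iteration 1: edges from {fetch} -> (notify, hops=1), (verify, hops=1).
Iteration 2: no outgoing edges from {notify,verify}; recursion stops.
Total rows emitted: 3.

3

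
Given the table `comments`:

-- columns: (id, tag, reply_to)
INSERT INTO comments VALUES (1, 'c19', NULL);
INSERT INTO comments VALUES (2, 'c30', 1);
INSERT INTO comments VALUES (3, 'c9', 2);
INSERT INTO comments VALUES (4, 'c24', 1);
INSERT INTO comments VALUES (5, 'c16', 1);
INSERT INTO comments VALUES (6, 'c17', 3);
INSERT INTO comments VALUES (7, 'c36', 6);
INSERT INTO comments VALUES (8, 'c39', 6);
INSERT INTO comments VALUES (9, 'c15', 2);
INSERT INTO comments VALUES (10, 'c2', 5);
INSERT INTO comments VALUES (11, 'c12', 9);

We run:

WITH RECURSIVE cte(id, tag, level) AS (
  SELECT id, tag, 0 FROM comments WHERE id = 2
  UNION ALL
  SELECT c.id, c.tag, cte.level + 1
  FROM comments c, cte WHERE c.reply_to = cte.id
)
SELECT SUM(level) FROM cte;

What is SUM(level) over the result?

12

Base: id=2 (c30) at level 0.
Iteration 1: rows with reply_to in {2} -> c9 (id 3, level 1), c15 (id 9, level 1).
Iteration 2: rows with reply_to in {3,9} -> c17 (id 6, level 2), c12 (id 11, level 2).
Iteration 3: rows with reply_to in {6,11} -> c36 (id 7, level 3), c39 (id 8, level 3).
Iteration 4: no rows with reply_to in {7,8}; recursion stops.
SUM(level) = 0 + 1 + 1 + 2 + 2 + 3 + 3 = 12.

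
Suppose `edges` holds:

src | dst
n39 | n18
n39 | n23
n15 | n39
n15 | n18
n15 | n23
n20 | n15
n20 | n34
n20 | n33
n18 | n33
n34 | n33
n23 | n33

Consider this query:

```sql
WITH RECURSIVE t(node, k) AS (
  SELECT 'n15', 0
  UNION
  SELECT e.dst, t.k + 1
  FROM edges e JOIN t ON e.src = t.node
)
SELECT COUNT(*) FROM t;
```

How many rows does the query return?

Base: (n15, k=0).
Iteration 1: edges from {n15} -> (n18, k=1), (n23, k=1), (n39, k=1).
Iteration 2: edges from {n18,n23,n39} -> (n18, k=2), (n23, k=2), (n33, k=2). [UNION drops 1 duplicate row(s)]
Iteration 3: edges from {n18,n23,n33} -> (n33, k=3). [UNION drops 1 duplicate row(s)]
Iteration 4: no outgoing edges from {n33}; recursion stops.
Total rows emitted: 8.

8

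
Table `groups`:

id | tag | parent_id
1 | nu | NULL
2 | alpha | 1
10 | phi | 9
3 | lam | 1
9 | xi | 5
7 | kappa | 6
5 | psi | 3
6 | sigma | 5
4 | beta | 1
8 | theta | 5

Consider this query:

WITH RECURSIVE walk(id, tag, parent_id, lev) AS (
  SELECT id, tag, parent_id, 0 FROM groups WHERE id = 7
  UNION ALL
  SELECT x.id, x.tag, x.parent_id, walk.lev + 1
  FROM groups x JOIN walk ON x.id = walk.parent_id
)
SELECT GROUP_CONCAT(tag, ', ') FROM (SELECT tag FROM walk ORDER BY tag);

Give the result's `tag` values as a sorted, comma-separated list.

Base: id=7 (kappa), parent_id=6, lev 0.
Iteration 1: join on id=6 -> sigma (id 6, parent_id=5, lev 1).
Iteration 2: join on id=5 -> psi (id 5, parent_id=3, lev 2).
Iteration 3: join on id=3 -> lam (id 3, parent_id=1, lev 3).
Iteration 4: join on id=1 -> nu (id 1, parent_id=NULL, lev 4).
Iteration 5: parent_id is NULL; no match; recursion stops.

kappa, lam, nu, psi, sigma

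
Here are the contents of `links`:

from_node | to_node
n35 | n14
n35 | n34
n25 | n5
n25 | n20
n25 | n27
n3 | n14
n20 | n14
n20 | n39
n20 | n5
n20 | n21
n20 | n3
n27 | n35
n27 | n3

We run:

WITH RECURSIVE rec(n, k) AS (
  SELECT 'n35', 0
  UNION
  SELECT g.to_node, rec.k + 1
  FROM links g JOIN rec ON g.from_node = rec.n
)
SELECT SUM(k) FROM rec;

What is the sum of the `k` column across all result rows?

Base: (n35, k=0).
Iteration 1: edges from {n35} -> (n14, k=1), (n34, k=1).
Iteration 2: no outgoing edges from {n14,n34}; recursion stops.
SUM(k) = 0 + 1 + 1 = 2.

2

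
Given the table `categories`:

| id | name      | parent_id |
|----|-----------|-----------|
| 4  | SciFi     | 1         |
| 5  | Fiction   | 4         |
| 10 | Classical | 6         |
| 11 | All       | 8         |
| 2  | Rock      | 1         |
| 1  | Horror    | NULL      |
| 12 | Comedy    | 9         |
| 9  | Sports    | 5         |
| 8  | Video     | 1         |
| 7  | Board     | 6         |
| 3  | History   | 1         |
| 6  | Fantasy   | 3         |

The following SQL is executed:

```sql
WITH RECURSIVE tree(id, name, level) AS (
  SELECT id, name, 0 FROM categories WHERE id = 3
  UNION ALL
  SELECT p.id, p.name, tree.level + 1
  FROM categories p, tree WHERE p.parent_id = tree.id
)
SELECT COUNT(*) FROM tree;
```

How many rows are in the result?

4

Base: id=3 (History) at level 0.
Iteration 1: rows with parent_id in {3} -> Fantasy (id 6, level 1).
Iteration 2: rows with parent_id in {6} -> Board (id 7, level 2), Classical (id 10, level 2).
Iteration 3: no rows with parent_id in {7,10}; recursion stops.
Total rows emitted: 4.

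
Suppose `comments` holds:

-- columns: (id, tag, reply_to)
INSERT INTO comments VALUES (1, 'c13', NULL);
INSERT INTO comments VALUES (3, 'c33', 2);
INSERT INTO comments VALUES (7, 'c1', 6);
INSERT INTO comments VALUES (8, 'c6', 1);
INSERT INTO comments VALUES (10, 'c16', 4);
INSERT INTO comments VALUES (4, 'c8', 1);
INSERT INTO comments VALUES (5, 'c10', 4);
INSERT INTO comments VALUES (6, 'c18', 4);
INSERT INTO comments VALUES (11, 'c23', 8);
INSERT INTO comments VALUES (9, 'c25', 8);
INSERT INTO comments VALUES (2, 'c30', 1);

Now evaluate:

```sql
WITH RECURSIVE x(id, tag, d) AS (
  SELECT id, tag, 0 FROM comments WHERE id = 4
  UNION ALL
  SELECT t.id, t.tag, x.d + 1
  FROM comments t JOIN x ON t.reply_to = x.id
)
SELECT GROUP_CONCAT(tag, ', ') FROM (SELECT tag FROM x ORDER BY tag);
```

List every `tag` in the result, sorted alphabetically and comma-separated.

c1, c10, c16, c18, c8

Base: id=4 (c8) at d 0.
Iteration 1: rows with reply_to in {4} -> c10 (id 5, d 1), c18 (id 6, d 1), c16 (id 10, d 1).
Iteration 2: rows with reply_to in {5,6,10} -> c1 (id 7, d 2).
Iteration 3: no rows with reply_to in {7}; recursion stops.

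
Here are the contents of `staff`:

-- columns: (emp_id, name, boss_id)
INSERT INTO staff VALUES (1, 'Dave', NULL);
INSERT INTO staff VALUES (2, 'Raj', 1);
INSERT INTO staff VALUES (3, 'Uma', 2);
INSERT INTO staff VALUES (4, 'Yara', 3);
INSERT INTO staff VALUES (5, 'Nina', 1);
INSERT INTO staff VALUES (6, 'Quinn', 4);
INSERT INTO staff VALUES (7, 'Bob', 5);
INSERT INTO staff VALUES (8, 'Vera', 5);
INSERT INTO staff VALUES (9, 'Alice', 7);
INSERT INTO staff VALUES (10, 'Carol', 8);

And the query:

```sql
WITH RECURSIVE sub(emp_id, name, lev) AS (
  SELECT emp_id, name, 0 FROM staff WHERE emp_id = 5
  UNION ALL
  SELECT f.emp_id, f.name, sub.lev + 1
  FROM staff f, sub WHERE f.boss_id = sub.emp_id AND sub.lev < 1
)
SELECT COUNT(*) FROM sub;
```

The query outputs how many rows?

Base: emp_id=5 (Nina) at lev 0.
Iteration 1: rows with boss_id in {5} -> Bob (id 7, lev 1), Vera (id 8, lev 1).
Iteration 2: lev < 1 fails for all current rows; recursion stops.
Total rows emitted: 3.

3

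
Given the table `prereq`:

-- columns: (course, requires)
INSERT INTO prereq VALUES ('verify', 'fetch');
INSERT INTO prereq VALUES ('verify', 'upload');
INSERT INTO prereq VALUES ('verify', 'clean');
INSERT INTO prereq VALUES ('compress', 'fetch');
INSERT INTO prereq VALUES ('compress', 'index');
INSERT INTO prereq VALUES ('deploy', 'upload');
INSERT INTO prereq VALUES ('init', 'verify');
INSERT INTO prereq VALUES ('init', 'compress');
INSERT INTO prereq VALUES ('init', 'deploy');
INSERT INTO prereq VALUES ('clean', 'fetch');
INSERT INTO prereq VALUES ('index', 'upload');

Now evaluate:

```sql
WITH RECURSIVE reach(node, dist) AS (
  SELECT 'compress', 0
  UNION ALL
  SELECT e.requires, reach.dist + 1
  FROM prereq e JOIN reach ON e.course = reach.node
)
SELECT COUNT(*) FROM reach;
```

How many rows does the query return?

Base: (compress, dist=0).
Iteration 1: edges from {compress} -> (fetch, dist=1), (index, dist=1).
Iteration 2: edges from {fetch,index} -> (upload, dist=2).
Iteration 3: no outgoing edges from {upload}; recursion stops.
Total rows emitted: 4.

4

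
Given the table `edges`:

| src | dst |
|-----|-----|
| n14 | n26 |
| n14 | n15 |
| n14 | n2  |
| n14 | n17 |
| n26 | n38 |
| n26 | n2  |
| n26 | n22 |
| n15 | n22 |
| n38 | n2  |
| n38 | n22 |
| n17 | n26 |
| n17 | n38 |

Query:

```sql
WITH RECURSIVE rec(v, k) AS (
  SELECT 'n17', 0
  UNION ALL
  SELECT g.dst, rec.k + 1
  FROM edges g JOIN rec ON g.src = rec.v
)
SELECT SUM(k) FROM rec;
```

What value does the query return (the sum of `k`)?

Base: (n17, k=0).
Iteration 1: edges from {n17} -> (n26, k=1), (n38, k=1).
Iteration 2: edges from {n26,n38} -> (n2, k=2) x2, (n22, k=2) x2, (n38, k=2). [UNION ALL keeps all 5 new rows, including repeats]
Iteration 3: edges from {n2,n22,n38} -> (n2, k=3), (n22, k=3).
Iteration 4: no outgoing edges from {n2,n22}; recursion stops.
SUM(k) = 0 + 1 + 1 + 2 + 2 + 2 + 2 + 2 + 3 + 3 = 18.

18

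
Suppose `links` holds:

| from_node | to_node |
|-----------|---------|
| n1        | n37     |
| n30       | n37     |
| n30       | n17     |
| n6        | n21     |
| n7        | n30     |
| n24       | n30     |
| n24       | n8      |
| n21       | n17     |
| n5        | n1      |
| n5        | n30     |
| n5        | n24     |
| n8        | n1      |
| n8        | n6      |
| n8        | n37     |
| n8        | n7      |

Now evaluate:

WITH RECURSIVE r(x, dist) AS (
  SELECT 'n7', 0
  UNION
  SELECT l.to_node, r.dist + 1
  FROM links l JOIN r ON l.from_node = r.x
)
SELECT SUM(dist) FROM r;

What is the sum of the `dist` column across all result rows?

5

Base: (n7, dist=0).
Iteration 1: edges from {n7} -> (n30, dist=1).
Iteration 2: edges from {n30} -> (n17, dist=2), (n37, dist=2).
Iteration 3: no outgoing edges from {n17,n37}; recursion stops.
SUM(dist) = 0 + 1 + 2 + 2 = 5.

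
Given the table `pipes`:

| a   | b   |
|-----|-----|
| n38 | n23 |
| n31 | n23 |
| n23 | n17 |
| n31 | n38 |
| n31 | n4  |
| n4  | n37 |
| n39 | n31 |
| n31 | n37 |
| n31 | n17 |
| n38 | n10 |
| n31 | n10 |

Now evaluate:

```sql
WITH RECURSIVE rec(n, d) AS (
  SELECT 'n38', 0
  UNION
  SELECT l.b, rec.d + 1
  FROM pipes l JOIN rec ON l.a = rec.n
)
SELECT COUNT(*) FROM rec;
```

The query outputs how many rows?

4

Base: (n38, d=0).
Iteration 1: edges from {n38} -> (n10, d=1), (n23, d=1).
Iteration 2: edges from {n10,n23} -> (n17, d=2).
Iteration 3: no outgoing edges from {n17}; recursion stops.
Total rows emitted: 4.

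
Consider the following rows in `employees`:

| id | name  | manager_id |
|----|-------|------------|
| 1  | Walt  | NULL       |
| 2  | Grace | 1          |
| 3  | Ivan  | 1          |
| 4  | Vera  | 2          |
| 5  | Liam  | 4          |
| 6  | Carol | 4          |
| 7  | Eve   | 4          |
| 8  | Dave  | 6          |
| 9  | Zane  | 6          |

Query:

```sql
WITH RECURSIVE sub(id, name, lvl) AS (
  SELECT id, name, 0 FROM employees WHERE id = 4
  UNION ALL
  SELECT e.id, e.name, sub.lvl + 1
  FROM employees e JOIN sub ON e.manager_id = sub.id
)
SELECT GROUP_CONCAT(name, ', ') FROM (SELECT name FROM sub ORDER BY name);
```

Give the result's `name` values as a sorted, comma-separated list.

Base: id=4 (Vera) at lvl 0.
Iteration 1: rows with manager_id in {4} -> Liam (id 5, lvl 1), Carol (id 6, lvl 1), Eve (id 7, lvl 1).
Iteration 2: rows with manager_id in {5,6,7} -> Dave (id 8, lvl 2), Zane (id 9, lvl 2).
Iteration 3: no rows with manager_id in {8,9}; recursion stops.

Carol, Dave, Eve, Liam, Vera, Zane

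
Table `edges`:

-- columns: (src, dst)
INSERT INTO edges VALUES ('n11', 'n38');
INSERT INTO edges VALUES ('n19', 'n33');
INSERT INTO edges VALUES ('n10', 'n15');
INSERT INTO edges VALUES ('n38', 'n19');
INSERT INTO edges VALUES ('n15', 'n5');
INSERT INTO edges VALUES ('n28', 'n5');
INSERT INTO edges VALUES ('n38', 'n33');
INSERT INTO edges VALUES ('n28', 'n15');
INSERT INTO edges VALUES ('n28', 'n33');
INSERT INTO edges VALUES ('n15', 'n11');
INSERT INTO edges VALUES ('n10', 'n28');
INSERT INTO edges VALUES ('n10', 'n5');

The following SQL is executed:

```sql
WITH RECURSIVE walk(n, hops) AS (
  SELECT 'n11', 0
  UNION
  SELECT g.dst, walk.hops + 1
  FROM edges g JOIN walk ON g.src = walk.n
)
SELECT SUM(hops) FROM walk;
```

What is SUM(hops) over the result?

Base: (n11, hops=0).
Iteration 1: edges from {n11} -> (n38, hops=1).
Iteration 2: edges from {n38} -> (n19, hops=2), (n33, hops=2).
Iteration 3: edges from {n19,n33} -> (n33, hops=3).
Iteration 4: no outgoing edges from {n33}; recursion stops.
SUM(hops) = 0 + 1 + 2 + 2 + 3 = 8.

8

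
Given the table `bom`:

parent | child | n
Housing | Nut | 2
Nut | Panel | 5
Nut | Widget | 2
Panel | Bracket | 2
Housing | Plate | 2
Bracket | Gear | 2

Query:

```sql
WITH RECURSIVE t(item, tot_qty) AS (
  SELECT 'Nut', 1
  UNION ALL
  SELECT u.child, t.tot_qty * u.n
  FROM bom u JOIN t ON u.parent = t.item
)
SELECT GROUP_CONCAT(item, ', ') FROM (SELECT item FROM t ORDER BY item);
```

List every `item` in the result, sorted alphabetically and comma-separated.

Bracket, Gear, Nut, Panel, Widget

Base: (Nut, tot_qty=1).
Iteration 1: components of {Nut} -> Panel = 1*5 = 5, Widget = 1*2 = 2.
Iteration 2: components of {Panel,Widget} -> Bracket = 5*2 = 10.
Iteration 3: components of {Bracket} -> Gear = 10*2 = 20.
Iteration 4: no further components; recursion stops.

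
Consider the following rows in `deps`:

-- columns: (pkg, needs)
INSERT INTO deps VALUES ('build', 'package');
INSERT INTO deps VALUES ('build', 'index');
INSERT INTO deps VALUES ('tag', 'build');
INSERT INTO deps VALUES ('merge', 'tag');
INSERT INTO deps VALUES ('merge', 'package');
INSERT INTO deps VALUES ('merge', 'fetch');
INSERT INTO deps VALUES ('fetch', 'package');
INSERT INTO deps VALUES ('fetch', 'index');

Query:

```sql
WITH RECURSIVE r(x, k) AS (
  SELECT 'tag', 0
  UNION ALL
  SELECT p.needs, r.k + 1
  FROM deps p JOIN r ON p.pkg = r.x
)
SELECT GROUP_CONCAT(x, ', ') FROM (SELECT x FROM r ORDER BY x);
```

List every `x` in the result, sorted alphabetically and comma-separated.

build, index, package, tag

Base: (tag, k=0).
Iteration 1: edges from {tag} -> (build, k=1).
Iteration 2: edges from {build} -> (index, k=2), (package, k=2).
Iteration 3: no outgoing edges from {index,package}; recursion stops.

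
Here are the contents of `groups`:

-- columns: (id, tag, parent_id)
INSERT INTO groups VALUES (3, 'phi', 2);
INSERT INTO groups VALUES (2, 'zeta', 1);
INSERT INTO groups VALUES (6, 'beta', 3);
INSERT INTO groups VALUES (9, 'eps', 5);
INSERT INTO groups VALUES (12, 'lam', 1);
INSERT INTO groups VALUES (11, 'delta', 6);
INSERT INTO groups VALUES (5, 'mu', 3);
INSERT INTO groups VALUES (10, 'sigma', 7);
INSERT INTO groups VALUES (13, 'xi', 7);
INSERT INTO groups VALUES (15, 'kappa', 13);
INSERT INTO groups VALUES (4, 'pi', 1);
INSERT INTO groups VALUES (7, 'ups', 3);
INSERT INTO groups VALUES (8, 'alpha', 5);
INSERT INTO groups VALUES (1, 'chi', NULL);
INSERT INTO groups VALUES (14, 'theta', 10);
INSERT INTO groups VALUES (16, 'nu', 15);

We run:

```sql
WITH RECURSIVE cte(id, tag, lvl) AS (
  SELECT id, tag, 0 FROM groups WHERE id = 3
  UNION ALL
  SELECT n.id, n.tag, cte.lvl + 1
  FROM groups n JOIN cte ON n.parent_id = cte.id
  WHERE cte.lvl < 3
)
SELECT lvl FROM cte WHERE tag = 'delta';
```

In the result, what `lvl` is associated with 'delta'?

2

Base: id=3 (phi) at lvl 0.
Iteration 1: rows with parent_id in {3} -> mu (id 5, lvl 1), beta (id 6, lvl 1), ups (id 7, lvl 1).
Iteration 2: rows with parent_id in {5,6,7} -> alpha (id 8, lvl 2), eps (id 9, lvl 2), sigma (id 10, lvl 2), delta (id 11, lvl 2), xi (id 13, lvl 2).
Iteration 3: rows with parent_id in {8,9,10,11,13} -> theta (id 14, lvl 3), kappa (id 15, lvl 3).
Iteration 4: lvl < 3 fails for all current rows; recursion stops.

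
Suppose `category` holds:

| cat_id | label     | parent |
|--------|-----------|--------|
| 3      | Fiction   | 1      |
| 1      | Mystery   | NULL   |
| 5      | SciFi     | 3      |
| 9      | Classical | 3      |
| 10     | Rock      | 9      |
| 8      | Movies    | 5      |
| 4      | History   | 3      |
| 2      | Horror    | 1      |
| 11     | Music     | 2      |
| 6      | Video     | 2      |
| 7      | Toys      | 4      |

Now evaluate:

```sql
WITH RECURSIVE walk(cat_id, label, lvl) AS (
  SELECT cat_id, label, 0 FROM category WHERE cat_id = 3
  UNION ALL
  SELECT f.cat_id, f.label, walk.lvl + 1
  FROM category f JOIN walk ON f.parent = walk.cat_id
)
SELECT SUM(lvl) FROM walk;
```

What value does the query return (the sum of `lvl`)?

9

Base: cat_id=3 (Fiction) at lvl 0.
Iteration 1: rows with parent in {3} -> History (id 4, lvl 1), SciFi (id 5, lvl 1), Classical (id 9, lvl 1).
Iteration 2: rows with parent in {4,5,9} -> Toys (id 7, lvl 2), Movies (id 8, lvl 2), Rock (id 10, lvl 2).
Iteration 3: no rows with parent in {7,8,10}; recursion stops.
SUM(lvl) = 0 + 1 + 1 + 1 + 2 + 2 + 2 = 9.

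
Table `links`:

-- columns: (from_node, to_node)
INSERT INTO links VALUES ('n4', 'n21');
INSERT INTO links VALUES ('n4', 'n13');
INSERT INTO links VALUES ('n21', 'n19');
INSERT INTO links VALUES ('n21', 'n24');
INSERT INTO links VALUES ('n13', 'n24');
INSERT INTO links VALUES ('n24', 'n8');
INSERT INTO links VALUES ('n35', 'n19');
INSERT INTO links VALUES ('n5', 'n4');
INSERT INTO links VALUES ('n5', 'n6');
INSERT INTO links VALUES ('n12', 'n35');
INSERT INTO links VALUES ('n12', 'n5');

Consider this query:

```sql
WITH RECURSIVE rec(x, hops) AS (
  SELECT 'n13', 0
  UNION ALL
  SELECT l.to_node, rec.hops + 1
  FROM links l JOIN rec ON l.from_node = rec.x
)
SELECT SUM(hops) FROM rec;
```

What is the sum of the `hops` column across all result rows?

3

Base: (n13, hops=0).
Iteration 1: edges from {n13} -> (n24, hops=1).
Iteration 2: edges from {n24} -> (n8, hops=2).
Iteration 3: no outgoing edges from {n8}; recursion stops.
SUM(hops) = 0 + 1 + 2 = 3.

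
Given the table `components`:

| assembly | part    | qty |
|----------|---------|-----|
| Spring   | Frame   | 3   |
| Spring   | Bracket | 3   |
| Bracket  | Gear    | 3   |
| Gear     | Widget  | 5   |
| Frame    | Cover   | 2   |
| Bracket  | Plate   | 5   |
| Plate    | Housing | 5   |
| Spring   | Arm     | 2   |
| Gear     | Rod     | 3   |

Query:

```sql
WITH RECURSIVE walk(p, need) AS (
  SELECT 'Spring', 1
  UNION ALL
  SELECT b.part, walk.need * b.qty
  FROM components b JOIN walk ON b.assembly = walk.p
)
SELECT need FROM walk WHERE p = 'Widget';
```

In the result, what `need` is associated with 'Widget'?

45

Base: (Spring, need=1).
Iteration 1: components of {Spring} -> Arm = 1*2 = 2, Bracket = 1*3 = 3, Frame = 1*3 = 3.
Iteration 2: components of {Arm,Bracket,Frame} -> Cover = 3*2 = 6, Gear = 3*3 = 9, Plate = 3*5 = 15.
Iteration 3: components of {Cover,Gear,Plate} -> Housing = 15*5 = 75, Rod = 9*3 = 27, Widget = 9*5 = 45.
Iteration 4: no further components; recursion stops.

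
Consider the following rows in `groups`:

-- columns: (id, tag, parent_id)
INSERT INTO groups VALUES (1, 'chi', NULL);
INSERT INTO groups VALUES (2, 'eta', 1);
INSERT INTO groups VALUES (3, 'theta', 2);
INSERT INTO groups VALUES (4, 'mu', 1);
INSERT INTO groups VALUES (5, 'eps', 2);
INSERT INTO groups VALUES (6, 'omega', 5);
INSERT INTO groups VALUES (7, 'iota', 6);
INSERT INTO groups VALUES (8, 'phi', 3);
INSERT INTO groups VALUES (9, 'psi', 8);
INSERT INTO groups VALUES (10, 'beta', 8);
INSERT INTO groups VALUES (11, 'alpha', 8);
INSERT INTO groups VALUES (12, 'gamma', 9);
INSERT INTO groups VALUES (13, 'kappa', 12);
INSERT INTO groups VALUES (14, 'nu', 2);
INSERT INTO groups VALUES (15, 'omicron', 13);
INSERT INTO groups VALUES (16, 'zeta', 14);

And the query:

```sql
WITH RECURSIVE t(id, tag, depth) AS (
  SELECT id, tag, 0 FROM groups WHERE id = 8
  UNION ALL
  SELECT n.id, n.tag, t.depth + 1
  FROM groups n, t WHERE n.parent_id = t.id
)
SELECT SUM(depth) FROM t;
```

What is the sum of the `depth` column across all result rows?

12

Base: id=8 (phi) at depth 0.
Iteration 1: rows with parent_id in {8} -> psi (id 9, depth 1), beta (id 10, depth 1), alpha (id 11, depth 1).
Iteration 2: rows with parent_id in {9,10,11} -> gamma (id 12, depth 2).
Iteration 3: rows with parent_id in {12} -> kappa (id 13, depth 3).
Iteration 4: rows with parent_id in {13} -> omicron (id 15, depth 4).
Iteration 5: no rows with parent_id in {15}; recursion stops.
SUM(depth) = 0 + 1 + 1 + 1 + 2 + 3 + 4 = 12.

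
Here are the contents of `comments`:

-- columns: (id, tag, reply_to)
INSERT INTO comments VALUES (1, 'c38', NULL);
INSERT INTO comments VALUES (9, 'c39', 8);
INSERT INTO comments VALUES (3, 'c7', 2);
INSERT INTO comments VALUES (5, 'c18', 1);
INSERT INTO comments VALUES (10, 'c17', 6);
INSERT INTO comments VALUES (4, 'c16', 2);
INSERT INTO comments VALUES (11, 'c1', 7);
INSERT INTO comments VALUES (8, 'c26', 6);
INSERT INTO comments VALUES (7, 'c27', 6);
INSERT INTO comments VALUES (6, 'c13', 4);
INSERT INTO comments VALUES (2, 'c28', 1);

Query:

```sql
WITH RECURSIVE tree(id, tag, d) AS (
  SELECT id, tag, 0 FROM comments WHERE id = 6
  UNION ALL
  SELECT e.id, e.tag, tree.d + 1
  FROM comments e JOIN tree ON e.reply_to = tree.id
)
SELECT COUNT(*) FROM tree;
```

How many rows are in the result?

Base: id=6 (c13) at d 0.
Iteration 1: rows with reply_to in {6} -> c27 (id 7, d 1), c26 (id 8, d 1), c17 (id 10, d 1).
Iteration 2: rows with reply_to in {7,8,10} -> c39 (id 9, d 2), c1 (id 11, d 2).
Iteration 3: no rows with reply_to in {9,11}; recursion stops.
Total rows emitted: 6.

6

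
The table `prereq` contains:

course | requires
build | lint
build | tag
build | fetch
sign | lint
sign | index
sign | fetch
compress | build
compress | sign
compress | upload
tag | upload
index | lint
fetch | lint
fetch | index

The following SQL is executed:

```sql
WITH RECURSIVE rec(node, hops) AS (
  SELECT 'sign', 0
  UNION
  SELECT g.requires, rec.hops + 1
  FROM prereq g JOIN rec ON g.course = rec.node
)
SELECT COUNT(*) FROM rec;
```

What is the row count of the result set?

Base: (sign, hops=0).
Iteration 1: edges from {sign} -> (fetch, hops=1), (index, hops=1), (lint, hops=1).
Iteration 2: edges from {fetch,index,lint} -> (index, hops=2), (lint, hops=2). [UNION drops 1 duplicate row(s)]
Iteration 3: edges from {index,lint} -> (lint, hops=3).
Iteration 4: no outgoing edges from {lint}; recursion stops.
Total rows emitted: 7.

7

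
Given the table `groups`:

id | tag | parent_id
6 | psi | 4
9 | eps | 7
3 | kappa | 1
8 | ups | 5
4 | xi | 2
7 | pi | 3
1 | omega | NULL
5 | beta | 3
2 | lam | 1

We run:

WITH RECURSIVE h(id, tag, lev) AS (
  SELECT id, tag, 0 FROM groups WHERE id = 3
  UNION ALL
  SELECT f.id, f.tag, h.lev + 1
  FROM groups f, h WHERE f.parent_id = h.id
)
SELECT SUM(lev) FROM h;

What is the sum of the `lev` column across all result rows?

Base: id=3 (kappa) at lev 0.
Iteration 1: rows with parent_id in {3} -> beta (id 5, lev 1), pi (id 7, lev 1).
Iteration 2: rows with parent_id in {5,7} -> ups (id 8, lev 2), eps (id 9, lev 2).
Iteration 3: no rows with parent_id in {8,9}; recursion stops.
SUM(lev) = 0 + 1 + 1 + 2 + 2 = 6.

6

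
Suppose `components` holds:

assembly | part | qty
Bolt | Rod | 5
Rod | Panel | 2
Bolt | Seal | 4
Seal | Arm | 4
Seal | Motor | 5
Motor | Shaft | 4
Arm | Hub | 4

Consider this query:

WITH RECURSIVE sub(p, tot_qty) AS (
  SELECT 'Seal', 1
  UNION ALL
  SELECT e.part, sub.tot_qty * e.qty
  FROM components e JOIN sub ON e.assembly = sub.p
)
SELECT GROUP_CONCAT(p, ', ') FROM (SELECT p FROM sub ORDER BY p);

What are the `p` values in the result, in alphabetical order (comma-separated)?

Arm, Hub, Motor, Seal, Shaft

Base: (Seal, tot_qty=1).
Iteration 1: components of {Seal} -> Arm = 1*4 = 4, Motor = 1*5 = 5.
Iteration 2: components of {Arm,Motor} -> Hub = 4*4 = 16, Shaft = 5*4 = 20.
Iteration 3: no further components; recursion stops.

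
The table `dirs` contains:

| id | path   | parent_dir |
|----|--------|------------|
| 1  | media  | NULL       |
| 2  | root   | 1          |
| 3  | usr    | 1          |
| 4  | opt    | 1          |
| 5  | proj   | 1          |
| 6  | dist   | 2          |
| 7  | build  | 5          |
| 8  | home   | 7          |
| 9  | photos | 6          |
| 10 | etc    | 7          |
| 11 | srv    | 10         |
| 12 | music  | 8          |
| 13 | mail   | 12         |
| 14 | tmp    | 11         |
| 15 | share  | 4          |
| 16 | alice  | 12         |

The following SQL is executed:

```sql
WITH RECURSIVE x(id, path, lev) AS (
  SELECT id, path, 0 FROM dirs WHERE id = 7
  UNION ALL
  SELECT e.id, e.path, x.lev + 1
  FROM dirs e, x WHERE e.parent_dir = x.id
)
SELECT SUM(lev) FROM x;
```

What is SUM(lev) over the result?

Base: id=7 (build) at lev 0.
Iteration 1: rows with parent_dir in {7} -> home (id 8, lev 1), etc (id 10, lev 1).
Iteration 2: rows with parent_dir in {8,10} -> srv (id 11, lev 2), music (id 12, lev 2).
Iteration 3: rows with parent_dir in {11,12} -> mail (id 13, lev 3), tmp (id 14, lev 3), alice (id 16, lev 3).
Iteration 4: no rows with parent_dir in {13,14,16}; recursion stops.
SUM(lev) = 0 + 1 + 1 + 2 + 2 + 3 + 3 + 3 = 15.

15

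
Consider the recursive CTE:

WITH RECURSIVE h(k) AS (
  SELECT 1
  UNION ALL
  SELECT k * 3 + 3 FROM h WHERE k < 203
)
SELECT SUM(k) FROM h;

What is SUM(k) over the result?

901

Base: k=1.
Iteration 1: 1 < 203 holds -> k = 1 * 3 + 3 = 6.
Iteration 2: 6 < 203 holds -> k = 6 * 3 + 3 = 21.
Iteration 3: 21 < 203 holds -> k = 21 * 3 + 3 = 66.
Iteration 4: 66 < 203 holds -> k = 66 * 3 + 3 = 201.
Iteration 5: 201 < 203 holds -> k = 201 * 3 + 3 = 606.
Iteration 6: 606 < 203 fails; recursion stops.
SUM(k) = 1 + 6 + 21 + 66 + 201 + 606 = 901.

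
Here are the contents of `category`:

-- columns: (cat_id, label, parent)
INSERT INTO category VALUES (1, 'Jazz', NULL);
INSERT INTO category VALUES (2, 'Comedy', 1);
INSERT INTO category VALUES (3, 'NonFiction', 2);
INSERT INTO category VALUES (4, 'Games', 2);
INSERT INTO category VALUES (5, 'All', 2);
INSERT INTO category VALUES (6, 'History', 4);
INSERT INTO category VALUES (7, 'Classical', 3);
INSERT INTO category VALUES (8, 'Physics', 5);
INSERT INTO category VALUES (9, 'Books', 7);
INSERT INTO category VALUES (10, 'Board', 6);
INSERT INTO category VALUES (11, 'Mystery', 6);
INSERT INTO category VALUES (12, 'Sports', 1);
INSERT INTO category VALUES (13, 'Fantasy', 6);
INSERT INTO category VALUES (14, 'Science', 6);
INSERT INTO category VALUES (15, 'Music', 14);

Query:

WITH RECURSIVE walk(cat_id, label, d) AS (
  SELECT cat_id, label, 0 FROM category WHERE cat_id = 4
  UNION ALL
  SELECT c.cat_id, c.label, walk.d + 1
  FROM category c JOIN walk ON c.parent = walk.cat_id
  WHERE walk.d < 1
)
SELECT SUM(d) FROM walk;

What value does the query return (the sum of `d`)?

Base: cat_id=4 (Games) at d 0.
Iteration 1: rows with parent in {4} -> History (id 6, d 1).
Iteration 2: d < 1 fails for all current rows; recursion stops.
SUM(d) = 0 + 1 = 1.

1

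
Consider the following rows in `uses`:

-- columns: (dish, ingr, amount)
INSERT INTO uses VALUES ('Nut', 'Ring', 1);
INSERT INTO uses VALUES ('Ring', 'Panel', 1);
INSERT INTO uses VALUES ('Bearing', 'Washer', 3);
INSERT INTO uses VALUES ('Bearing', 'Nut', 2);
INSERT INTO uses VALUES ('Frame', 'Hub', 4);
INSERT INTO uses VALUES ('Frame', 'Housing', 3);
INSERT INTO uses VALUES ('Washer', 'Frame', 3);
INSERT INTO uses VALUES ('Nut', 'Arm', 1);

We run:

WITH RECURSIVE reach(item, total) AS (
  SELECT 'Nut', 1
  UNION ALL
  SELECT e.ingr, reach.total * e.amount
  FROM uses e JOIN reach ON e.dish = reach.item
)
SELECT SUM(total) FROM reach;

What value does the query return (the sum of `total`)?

4

Base: (Nut, total=1).
Iteration 1: components of {Nut} -> Arm = 1*1 = 1, Ring = 1*1 = 1.
Iteration 2: components of {Arm,Ring} -> Panel = 1*1 = 1.
Iteration 3: no further components; recursion stops.
SUM(total) = 1 + 1 + 1 + 1 = 4.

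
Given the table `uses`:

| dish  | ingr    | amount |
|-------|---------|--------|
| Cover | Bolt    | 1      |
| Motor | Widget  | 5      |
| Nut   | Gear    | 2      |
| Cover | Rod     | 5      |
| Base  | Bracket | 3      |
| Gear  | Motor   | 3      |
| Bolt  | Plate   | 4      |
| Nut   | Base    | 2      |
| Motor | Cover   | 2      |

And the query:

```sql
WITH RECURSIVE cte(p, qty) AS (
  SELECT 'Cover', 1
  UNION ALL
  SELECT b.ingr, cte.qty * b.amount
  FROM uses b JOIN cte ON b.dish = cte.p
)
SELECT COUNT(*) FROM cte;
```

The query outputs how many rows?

Base: (Cover, qty=1).
Iteration 1: components of {Cover} -> Bolt = 1*1 = 1, Rod = 1*5 = 5.
Iteration 2: components of {Bolt,Rod} -> Plate = 1*4 = 4.
Iteration 3: no further components; recursion stops.
Total rows emitted: 4.

4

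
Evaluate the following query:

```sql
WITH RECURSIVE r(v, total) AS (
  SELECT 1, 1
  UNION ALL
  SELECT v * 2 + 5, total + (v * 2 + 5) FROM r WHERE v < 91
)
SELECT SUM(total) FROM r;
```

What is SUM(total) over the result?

Base: v=1, total=1.
Iteration 1: 1 < 91 holds -> v = 1 * 2 + 5 = 7, total = 1 + 7 = 8.
Iteration 2: 7 < 91 holds -> v = 7 * 2 + 5 = 19, total = 8 + 19 = 27.
Iteration 3: 19 < 91 holds -> v = 19 * 2 + 5 = 43, total = 27 + 43 = 70.
Iteration 4: 43 < 91 holds -> v = 43 * 2 + 5 = 91, total = 70 + 91 = 161.
Iteration 5: 91 < 91 fails; recursion stops.
SUM(total) = 1 + 8 + 27 + 70 + 161 = 267.

267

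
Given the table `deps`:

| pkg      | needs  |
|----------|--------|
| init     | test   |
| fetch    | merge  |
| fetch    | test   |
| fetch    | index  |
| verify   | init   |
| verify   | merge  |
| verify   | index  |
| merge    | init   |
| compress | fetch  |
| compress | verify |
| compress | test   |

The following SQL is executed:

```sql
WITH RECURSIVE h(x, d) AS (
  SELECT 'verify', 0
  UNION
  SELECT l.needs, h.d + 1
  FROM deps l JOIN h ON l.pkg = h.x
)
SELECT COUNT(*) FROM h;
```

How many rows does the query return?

7

Base: (verify, d=0).
Iteration 1: edges from {verify} -> (index, d=1), (init, d=1), (merge, d=1).
Iteration 2: edges from {index,init,merge} -> (init, d=2), (test, d=2).
Iteration 3: edges from {init,test} -> (test, d=3).
Iteration 4: no outgoing edges from {test}; recursion stops.
Total rows emitted: 7.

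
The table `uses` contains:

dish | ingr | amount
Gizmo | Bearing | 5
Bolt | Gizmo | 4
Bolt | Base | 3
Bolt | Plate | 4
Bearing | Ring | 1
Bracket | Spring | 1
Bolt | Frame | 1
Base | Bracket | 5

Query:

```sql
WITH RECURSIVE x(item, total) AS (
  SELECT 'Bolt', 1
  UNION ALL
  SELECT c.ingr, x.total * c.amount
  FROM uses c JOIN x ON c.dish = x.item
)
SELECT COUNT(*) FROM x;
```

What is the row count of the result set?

Base: (Bolt, total=1).
Iteration 1: components of {Bolt} -> Base = 1*3 = 3, Frame = 1*1 = 1, Gizmo = 1*4 = 4, Plate = 1*4 = 4.
Iteration 2: components of {Base,Frame,Gizmo,Plate} -> Bearing = 4*5 = 20, Bracket = 3*5 = 15.
Iteration 3: components of {Bearing,Bracket} -> Ring = 20*1 = 20, Spring = 15*1 = 15.
Iteration 4: no further components; recursion stops.
Total rows emitted: 9.

9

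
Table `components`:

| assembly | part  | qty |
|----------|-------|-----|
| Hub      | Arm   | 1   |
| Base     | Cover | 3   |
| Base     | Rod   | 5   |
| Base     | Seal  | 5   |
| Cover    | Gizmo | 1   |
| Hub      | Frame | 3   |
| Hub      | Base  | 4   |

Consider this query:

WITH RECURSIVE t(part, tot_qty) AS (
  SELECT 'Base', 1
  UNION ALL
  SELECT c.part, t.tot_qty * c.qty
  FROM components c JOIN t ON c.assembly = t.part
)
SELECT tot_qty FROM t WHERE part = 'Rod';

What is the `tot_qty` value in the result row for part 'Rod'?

5

Base: (Base, tot_qty=1).
Iteration 1: components of {Base} -> Cover = 1*3 = 3, Rod = 1*5 = 5, Seal = 1*5 = 5.
Iteration 2: components of {Cover,Rod,Seal} -> Gizmo = 3*1 = 3.
Iteration 3: no further components; recursion stops.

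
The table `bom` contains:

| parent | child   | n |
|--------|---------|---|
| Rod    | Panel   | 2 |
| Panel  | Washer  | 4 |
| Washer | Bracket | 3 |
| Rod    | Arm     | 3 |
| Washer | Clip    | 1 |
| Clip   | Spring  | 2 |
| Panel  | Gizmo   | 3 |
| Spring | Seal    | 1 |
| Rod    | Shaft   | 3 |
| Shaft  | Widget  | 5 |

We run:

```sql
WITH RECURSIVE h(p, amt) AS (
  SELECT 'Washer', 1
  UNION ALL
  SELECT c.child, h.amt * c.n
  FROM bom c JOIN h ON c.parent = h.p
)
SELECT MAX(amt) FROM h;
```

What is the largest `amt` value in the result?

Base: (Washer, amt=1).
Iteration 1: components of {Washer} -> Bracket = 1*3 = 3, Clip = 1*1 = 1.
Iteration 2: components of {Bracket,Clip} -> Spring = 1*2 = 2.
Iteration 3: components of {Spring} -> Seal = 2*1 = 2.
Iteration 4: no further components; recursion stops.
amt values: 1, 3, 1, 2, 2; the maximum is 3.

3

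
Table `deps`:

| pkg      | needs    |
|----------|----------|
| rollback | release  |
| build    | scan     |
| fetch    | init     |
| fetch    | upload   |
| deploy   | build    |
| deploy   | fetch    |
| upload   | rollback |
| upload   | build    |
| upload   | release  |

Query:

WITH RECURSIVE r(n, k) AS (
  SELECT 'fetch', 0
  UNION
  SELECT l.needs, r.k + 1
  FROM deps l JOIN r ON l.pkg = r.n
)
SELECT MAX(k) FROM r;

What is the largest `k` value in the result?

Base: (fetch, k=0).
Iteration 1: edges from {fetch} -> (init, k=1), (upload, k=1).
Iteration 2: edges from {init,upload} -> (build, k=2), (release, k=2), (rollback, k=2).
Iteration 3: edges from {build,release,rollback} -> (release, k=3), (scan, k=3).
Iteration 4: no outgoing edges from {release,scan}; recursion stops.
k values: 0, 1, 1, 2, 2, 2, 3, 3; the maximum is 3.

3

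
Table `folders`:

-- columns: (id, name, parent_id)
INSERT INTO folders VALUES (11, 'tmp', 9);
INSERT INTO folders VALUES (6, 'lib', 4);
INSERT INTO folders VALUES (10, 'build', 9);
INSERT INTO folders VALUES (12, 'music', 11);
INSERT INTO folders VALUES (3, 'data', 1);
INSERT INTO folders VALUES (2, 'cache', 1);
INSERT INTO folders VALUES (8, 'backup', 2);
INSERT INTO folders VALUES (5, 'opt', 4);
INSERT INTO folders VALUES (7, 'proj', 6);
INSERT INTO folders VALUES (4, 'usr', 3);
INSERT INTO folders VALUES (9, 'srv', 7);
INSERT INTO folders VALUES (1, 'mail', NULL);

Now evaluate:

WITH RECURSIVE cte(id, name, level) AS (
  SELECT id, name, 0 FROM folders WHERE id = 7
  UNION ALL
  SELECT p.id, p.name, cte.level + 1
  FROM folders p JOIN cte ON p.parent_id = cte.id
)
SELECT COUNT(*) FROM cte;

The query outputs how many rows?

5

Base: id=7 (proj) at level 0.
Iteration 1: rows with parent_id in {7} -> srv (id 9, level 1).
Iteration 2: rows with parent_id in {9} -> build (id 10, level 2), tmp (id 11, level 2).
Iteration 3: rows with parent_id in {10,11} -> music (id 12, level 3).
Iteration 4: no rows with parent_id in {12}; recursion stops.
Total rows emitted: 5.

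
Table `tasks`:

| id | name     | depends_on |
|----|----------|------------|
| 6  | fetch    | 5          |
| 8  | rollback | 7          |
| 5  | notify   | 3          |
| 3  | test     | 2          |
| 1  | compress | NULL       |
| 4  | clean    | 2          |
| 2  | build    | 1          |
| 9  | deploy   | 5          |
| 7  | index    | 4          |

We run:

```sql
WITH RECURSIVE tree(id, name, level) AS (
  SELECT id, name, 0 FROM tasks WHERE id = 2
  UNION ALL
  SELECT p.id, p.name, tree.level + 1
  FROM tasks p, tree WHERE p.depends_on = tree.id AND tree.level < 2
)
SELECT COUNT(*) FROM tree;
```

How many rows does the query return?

Base: id=2 (build) at level 0.
Iteration 1: rows with depends_on in {2} -> test (id 3, level 1), clean (id 4, level 1).
Iteration 2: rows with depends_on in {3,4} -> notify (id 5, level 2), index (id 7, level 2).
Iteration 3: level < 2 fails for all current rows; recursion stops.
Total rows emitted: 5.

5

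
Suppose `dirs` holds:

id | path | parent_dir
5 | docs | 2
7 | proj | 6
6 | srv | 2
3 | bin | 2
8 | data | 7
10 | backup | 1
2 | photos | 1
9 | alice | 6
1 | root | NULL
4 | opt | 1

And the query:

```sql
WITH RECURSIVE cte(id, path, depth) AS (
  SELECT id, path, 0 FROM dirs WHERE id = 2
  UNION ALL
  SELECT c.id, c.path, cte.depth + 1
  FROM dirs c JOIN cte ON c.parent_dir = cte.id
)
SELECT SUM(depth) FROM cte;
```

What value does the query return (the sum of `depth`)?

Base: id=2 (photos) at depth 0.
Iteration 1: rows with parent_dir in {2} -> bin (id 3, depth 1), docs (id 5, depth 1), srv (id 6, depth 1).
Iteration 2: rows with parent_dir in {3,5,6} -> proj (id 7, depth 2), alice (id 9, depth 2).
Iteration 3: rows with parent_dir in {7,9} -> data (id 8, depth 3).
Iteration 4: no rows with parent_dir in {8}; recursion stops.
SUM(depth) = 0 + 1 + 1 + 1 + 2 + 2 + 3 = 10.

10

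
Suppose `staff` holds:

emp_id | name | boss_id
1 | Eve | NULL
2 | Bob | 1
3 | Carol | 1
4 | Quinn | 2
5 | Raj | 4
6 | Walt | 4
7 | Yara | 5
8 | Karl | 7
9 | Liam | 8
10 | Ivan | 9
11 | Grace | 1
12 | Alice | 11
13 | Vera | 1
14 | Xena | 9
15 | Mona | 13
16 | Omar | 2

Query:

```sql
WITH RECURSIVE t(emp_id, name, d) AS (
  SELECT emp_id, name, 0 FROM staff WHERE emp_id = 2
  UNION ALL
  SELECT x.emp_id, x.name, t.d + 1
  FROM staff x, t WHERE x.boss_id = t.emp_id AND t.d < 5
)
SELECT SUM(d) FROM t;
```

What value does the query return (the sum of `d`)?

Base: emp_id=2 (Bob) at d 0.
Iteration 1: rows with boss_id in {2} -> Quinn (id 4, d 1), Omar (id 16, d 1).
Iteration 2: rows with boss_id in {4,16} -> Raj (id 5, d 2), Walt (id 6, d 2).
Iteration 3: rows with boss_id in {5,6} -> Yara (id 7, d 3).
Iteration 4: rows with boss_id in {7} -> Karl (id 8, d 4).
Iteration 5: rows with boss_id in {8} -> Liam (id 9, d 5).
Iteration 6: d < 5 fails for all current rows; recursion stops.
SUM(d) = 0 + 1 + 1 + 2 + 2 + 3 + 4 + 5 = 18.

18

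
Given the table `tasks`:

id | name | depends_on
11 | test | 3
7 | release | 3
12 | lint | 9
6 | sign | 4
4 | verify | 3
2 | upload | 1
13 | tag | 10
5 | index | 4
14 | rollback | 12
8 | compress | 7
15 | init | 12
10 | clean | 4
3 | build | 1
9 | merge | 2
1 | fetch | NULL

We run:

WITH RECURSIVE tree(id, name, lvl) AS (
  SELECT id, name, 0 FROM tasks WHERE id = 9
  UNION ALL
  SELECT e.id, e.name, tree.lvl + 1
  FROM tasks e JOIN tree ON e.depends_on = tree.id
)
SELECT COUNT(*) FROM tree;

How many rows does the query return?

4

Base: id=9 (merge) at lvl 0.
Iteration 1: rows with depends_on in {9} -> lint (id 12, lvl 1).
Iteration 2: rows with depends_on in {12} -> rollback (id 14, lvl 2), init (id 15, lvl 2).
Iteration 3: no rows with depends_on in {14,15}; recursion stops.
Total rows emitted: 4.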